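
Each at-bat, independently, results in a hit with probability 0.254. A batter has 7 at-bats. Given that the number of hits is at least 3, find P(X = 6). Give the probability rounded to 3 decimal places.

0.006

X ~ Binomial(7, 0.254). Want P(X=6 | X≥3) = P(X=6) / P(X≥3).
P(X=6) = C(7,6)·0.254^6·0.746^1 = 0.00140
P(X≥3) = 1 − 0.12858 − 0.30645 − 0.31303 = 0.25194
Ratio = 0.00140 / 0.25194 = 0.00557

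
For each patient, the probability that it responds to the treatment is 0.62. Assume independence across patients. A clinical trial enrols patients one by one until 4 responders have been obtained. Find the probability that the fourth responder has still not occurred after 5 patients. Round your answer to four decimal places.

0.6276

Needing more than 5 patients ⇔ fewer than 4 successes in the first 5. With X ~ Binomial(5, 0.62), P(Y > 5) = P(X ≤ 3).
  k=0: C(5,0)·0.62^0·0.38^5 = 0.007924
  k=1: C(5,1)·0.62^1·0.38^4 = 0.064639
  k=2: C(5,2)·0.62^2·0.38^3 = 0.210928
  k=3: C(5,3)·0.62^3·0.38^2 = 0.344146
P(X ≤ 3) = 0.627636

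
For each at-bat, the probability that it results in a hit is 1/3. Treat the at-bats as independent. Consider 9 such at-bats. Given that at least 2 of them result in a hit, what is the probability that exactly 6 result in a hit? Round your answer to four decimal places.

X ~ Binomial(9, 0.333333). Want P(X=6 | X≥2) = P(X=6) / P(X≥2).
P(X=6) = C(9,6)·0.333333^6·0.666667^3 = 0.034141
P(X≥2) = 1 − 0.026012 − 0.117055 = 0.856932
Ratio = 0.034141 / 0.856932 = 0.039841

0.0398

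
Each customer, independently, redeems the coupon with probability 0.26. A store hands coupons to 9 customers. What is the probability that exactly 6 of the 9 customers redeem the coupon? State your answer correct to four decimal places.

X ~ Binomial(n=9, p=0.26).
P(X=6) = C(9,6) · p^6 · (1−p)^3
= 84 · 0.00030892 · 0.40522 = 0.010515

0.0105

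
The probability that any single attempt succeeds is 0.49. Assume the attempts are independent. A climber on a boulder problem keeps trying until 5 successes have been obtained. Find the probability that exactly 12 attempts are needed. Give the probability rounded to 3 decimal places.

Y = trial on which the fifth success occurs; negative binomial, r=5, p=0.49.
P(Y=12) = C(11,4) · p^5 · (1−p)^7
= 330 · 0.028248 · 0.0089741 = 0.08365

0.084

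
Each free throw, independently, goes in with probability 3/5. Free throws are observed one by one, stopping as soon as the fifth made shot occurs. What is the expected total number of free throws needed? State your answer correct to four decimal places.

8.3333

Y = total free throws until the fifth success; negative binomial with r=5, p=0.60.
E[Y] = r / p = 5 / 0.60 = 8.333333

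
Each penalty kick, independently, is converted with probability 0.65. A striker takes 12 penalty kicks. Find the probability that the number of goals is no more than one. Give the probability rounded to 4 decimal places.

0.0001

X ~ Binomial(12, 0.65); P(X ≤ 1) = Σ C(12,k) p^k (1−p)^(12−k) over k:
  k=0: C(12,0)·0.65^0·0.35^12 = 0.000003
  k=1: C(12,1)·0.65^1·0.35^11 = 0.000075
Total = 0.000079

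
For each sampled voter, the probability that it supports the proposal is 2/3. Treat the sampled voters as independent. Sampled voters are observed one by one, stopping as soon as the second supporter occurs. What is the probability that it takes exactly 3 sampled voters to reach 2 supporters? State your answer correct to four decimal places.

Y = trial on which the second success occurs; negative binomial, r=2, p=0.666667.
P(Y=3) = C(2,1) · p^2 · (1−p)^1
= 2 · 0.44444 · 0.33333 = 0.296296

0.2963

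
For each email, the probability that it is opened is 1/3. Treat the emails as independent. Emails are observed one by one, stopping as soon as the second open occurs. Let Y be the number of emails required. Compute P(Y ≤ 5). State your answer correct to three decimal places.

0.539

Finishing within 5 emails ⇔ at least 2 successes in the first 5. With X ~ Binomial(5, 0.333333), P(Y ≤ 5) = 1 − P(X ≤ 1).
  k=0: C(5,0)·0.333333^0·0.666667^5 = 0.13169
  k=1: C(5,1)·0.333333^1·0.666667^4 = 0.32922
1 − 0.46091 = 0.53909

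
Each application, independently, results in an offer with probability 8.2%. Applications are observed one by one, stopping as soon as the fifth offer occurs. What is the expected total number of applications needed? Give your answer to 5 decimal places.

60.97561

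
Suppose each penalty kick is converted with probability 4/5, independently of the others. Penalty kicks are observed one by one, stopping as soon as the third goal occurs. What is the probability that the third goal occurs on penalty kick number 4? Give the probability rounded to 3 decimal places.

Y = trial on which the third success occurs; negative binomial, r=3, p=0.80.
P(Y=4) = C(3,2) · p^3 · (1−p)^1
= 3 · 0.512 · 0.2 = 0.30720

0.307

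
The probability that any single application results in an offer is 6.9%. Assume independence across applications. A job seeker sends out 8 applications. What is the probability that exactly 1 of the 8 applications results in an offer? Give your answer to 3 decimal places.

0.335

X ~ Binomial(n=8, p=0.069).
P(X=1) = C(8,1) · p^1 · (1−p)^7
= 8 · 0.069 · 0.60624 = 0.33465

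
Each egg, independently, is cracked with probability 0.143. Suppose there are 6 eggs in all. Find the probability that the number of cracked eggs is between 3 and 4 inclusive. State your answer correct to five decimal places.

0.04142

X ~ Binomial(6, 0.143); P(3 ≤ X ≤ 4) = Σ C(6,k) p^k (1−p)^(6−k) over k:
  k=3: C(6,3)·0.143^3·0.857^3 = 0.0368113
  k=4: C(6,4)·0.143^4·0.857^2 = 0.0046068
Total = 0.0414180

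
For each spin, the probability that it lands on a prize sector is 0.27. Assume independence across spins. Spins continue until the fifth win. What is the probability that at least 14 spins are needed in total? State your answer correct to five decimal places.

Needing more than 13 spins ⇔ fewer than 5 successes in the first 13. With X ~ Binomial(13, 0.27), P(Y > 13) = P(X ≤ 4).
  k=0: C(13,0)·0.27^0·0.73^13 = 0.0167185
  k=1: C(13,1)·0.27^1·0.73^12 = 0.0803862
  k=2: C(13,2)·0.27^2·0.73^11 = 0.1783913
  k=3: C(13,3)·0.27^3·0.73^10 = 0.2419279
  k=4: C(13,4)·0.27^4·0.73^9 = 0.2237004
P(X ≤ 4) = 0.7411243

0.74112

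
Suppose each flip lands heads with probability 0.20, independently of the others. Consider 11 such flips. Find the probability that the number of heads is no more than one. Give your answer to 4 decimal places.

0.3221

X ~ Binomial(11, 0.20); P(X ≤ 1) = Σ C(11,k) p^k (1−p)^(11−k) over k:
  k=0: C(11,0)·0.20^0·0.80^11 = 0.085899
  k=1: C(11,1)·0.20^1·0.80^10 = 0.236223
Total = 0.322123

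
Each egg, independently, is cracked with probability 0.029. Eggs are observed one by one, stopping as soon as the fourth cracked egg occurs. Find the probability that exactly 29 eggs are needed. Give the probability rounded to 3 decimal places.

Y = trial on which the fourth success occurs; negative binomial, r=4, p=0.029.
P(Y=29) = C(28,3) · p^4 · (1−p)^25
= 3276 · 7.0728e-07 · 0.47916 = 0.00111

0.001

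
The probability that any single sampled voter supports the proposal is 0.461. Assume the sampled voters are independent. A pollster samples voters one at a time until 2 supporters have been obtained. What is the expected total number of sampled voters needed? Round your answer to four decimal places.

Y = total sampled voters until the second success; negative binomial with r=2, p=0.461.
E[Y] = r / p = 2 / 0.461 = 4.338395

4.3384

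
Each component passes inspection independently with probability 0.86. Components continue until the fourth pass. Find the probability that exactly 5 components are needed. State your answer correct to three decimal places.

0.306

Y = trial on which the fourth success occurs; negative binomial, r=4, p=0.86.
P(Y=5) = C(4,3) · p^4 · (1−p)^1
= 4 · 0.54701 · 0.14 = 0.30632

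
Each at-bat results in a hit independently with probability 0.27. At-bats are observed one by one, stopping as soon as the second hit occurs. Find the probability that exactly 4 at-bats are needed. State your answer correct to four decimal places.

Y = trial on which the second success occurs; negative binomial, r=2, p=0.27.
P(Y=4) = C(3,1) · p^2 · (1−p)^2
= 3 · 0.0729 · 0.5329 = 0.116545

0.1165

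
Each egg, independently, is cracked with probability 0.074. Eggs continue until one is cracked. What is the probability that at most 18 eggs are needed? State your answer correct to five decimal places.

0.74939

Y = number of eggs to the first success; geometric, p = 0.074.
P(Y ≤ 18) = 1 − (1−p)^18 = 1 − 0.2506096 = 0.7493904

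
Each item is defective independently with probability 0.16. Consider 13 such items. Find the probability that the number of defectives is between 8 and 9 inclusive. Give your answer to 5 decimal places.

X ~ Binomial(13, 0.16); P(8 ≤ X ≤ 9) = Σ C(13,k) p^k (1−p)^(13−k) over k:
  k=8: C(13,8)·0.16^8·0.84^5 = 0.0002312
  k=9: C(13,9)·0.16^9·0.84^4 = 0.0000245
Total = 0.0002556

0.00026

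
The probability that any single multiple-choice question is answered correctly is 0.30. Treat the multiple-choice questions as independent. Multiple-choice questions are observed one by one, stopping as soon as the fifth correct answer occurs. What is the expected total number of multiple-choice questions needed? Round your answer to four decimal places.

16.6667

Y = total multiple-choice questions until the fifth success; negative binomial with r=5, p=0.30.
E[Y] = r / p = 5 / 0.30 = 16.666667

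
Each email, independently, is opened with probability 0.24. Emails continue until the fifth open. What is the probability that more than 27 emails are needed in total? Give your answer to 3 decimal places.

Needing more than 27 emails ⇔ fewer than 5 successes in the first 27. With X ~ Binomial(27, 0.24), P(Y > 27) = P(X ≤ 4).
  k=0: C(27,0)·0.24^0·0.76^27 = 0.00061
  k=1: C(27,1)·0.24^1·0.76^26 = 0.00516
  k=2: C(27,2)·0.24^2·0.76^25 = 0.02119
  k=3: C(27,3)·0.24^3·0.76^24 = 0.05576
  k=4: C(27,4)·0.24^4·0.76^23 = 0.10564
P(X ≤ 4) = 0.18835

0.188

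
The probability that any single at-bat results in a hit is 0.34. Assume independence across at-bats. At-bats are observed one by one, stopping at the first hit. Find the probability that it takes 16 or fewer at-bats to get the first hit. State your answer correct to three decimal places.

0.999

Y = number of at-bats to the first success; geometric, p = 0.34.
P(Y ≤ 16) = 1 − (1−p)^16 = 1 − 0.00130 = 0.99870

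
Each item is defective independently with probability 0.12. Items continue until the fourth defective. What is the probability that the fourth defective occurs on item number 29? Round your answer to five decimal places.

0.02781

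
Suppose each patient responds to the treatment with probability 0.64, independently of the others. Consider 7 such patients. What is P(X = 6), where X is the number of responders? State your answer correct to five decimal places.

0.17317

X ~ Binomial(n=7, p=0.64).
P(X=6) = C(7,6) · p^6 · (1−p)^1
= 7 · 0.068719 · 0.36 = 0.1731731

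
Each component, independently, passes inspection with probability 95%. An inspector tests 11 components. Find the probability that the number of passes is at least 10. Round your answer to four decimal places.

X ~ Binomial(11, 0.95); P(X ≥ 10) = Σ C(11,k) p^k (1−p)^(11−k) over k:
  k=10: C(11,10)·0.95^10·0.05^1 = 0.329305
  k=11: C(11,11)·0.95^11·0.05^0 = 0.568800
Total = 0.898105

0.8981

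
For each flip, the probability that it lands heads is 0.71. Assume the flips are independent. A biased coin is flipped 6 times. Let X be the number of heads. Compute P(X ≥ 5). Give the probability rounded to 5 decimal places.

0.44204

X ~ Binomial(6, 0.71); P(X ≥ 5) = Σ C(6,k) p^k (1−p)^(6−k) over k:
  k=5: C(6,5)·0.71^5·0.29^1 = 0.3139359
  k=6: C(6,6)·0.71^6·0.29^0 = 0.1281003
Total = 0.4420362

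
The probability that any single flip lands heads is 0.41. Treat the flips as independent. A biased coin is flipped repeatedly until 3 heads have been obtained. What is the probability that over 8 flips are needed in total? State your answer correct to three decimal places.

0.295

Needing more than 8 flips ⇔ fewer than 3 successes in the first 8. With X ~ Binomial(8, 0.41), P(Y > 8) = P(X ≤ 2).
  k=0: C(8,0)·0.41^0·0.59^8 = 0.01468
  k=1: C(8,1)·0.41^1·0.59^7 = 0.08163
  k=2: C(8,2)·0.41^2·0.59^6 = 0.19854
P(X ≤ 2) = 0.29485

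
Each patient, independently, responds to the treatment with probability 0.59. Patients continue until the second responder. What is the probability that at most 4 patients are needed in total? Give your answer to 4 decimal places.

0.8091

Finishing within 4 patients ⇔ at least 2 successes in the first 4. With X ~ Binomial(4, 0.59), P(Y ≤ 4) = 1 − P(X ≤ 1).
  k=0: C(4,0)·0.59^0·0.41^4 = 0.028258
  k=1: C(4,1)·0.59^1·0.41^3 = 0.162654
1 − 0.190911 = 0.809089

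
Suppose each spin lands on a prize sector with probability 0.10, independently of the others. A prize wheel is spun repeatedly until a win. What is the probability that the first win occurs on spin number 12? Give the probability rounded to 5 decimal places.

Geometric (trials to first success), p = 0.10.
P(Y = 12) = (1−p)^11 · p = 0.31381 · 0.10 = 0.0313811

0.03138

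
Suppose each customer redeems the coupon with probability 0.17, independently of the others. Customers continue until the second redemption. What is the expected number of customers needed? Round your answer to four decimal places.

Y = total customers until the second success; negative binomial with r=2, p=0.17.
E[Y] = r / p = 2 / 0.17 = 11.764706

11.7647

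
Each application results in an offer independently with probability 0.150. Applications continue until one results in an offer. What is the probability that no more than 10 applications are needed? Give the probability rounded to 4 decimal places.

Y = number of applications to the first success; geometric, p = 0.15.
P(Y ≤ 10) = 1 − (1−p)^10 = 1 − 0.196874 = 0.803126

0.8031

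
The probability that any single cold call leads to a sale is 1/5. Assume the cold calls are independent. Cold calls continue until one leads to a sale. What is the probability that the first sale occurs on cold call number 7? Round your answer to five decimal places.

Geometric (trials to first success), p = 0.20.
P(Y = 7) = (1−p)^6 · p = 0.26214 · 0.20 = 0.0524288

0.05243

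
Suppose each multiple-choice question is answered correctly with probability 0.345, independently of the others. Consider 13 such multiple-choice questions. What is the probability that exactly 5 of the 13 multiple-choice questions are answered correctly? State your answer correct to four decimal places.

X ~ Binomial(n=13, p=0.345).
P(X=5) = C(13,5) · p^5 · (1−p)^8
= 1287 · 0.0048876 · 0.033879 = 0.213110

0.2131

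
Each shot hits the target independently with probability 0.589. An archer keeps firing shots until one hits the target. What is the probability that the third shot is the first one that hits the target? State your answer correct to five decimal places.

Geometric (trials to first success), p = 0.589.
P(Y = 3) = (1−p)^2 · p = 0.16892 · 0.589 = 0.0994945

0.09949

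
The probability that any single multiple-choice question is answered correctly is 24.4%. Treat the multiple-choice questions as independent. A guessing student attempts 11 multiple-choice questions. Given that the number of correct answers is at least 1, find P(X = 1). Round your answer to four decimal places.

X ~ Binomial(11, 0.244). Want P(X=1 | X≥1) = P(X=1) / P(X≥1).
P(X=1) = C(11,1)·0.244^1·0.756^10 = 0.163682
P(X≥1) = 1 − 0.046104 = 0.953896
Ratio = 0.163682 / 0.953896 = 0.171593

0.1716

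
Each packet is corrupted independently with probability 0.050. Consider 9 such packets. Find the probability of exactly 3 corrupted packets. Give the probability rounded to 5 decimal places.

0.00772

X ~ Binomial(n=9, p=0.05).
P(X=3) = C(9,3) · p^3 · (1−p)^6
= 84 · 0.000125 · 0.73509 = 0.0077185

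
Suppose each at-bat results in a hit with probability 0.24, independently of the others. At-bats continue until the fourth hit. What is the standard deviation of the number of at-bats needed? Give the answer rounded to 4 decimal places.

Y = total at-bats until the fourth success; negative binomial with r=4, p=0.24.
SD(Y) = √[r(1−p)/p²] = √(52.777778) = 7.264832

7.2648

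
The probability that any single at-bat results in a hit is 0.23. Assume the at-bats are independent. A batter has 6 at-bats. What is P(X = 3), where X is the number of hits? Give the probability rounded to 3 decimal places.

0.111

X ~ Binomial(n=6, p=0.23).
P(X=3) = C(6,3) · p^3 · (1−p)^3
= 20 · 0.012167 · 0.45653 = 0.11109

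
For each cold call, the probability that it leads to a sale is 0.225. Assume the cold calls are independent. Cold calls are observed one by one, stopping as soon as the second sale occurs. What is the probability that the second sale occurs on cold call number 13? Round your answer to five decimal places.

0.03680

Y = trial on which the second success occurs; negative binomial, r=2, p=0.225.
P(Y=13) = C(12,1) · p^2 · (1−p)^11
= 12 · 0.050625 · 0.060579 = 0.0368015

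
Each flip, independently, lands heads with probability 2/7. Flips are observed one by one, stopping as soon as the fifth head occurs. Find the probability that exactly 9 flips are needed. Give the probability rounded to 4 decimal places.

Y = trial on which the fifth success occurs; negative binomial, r=5, p=0.285714.
P(Y=9) = C(8,4) · p^5 · (1−p)^4
= 70 · 0.001904 · 0.26031 = 0.034693

0.0347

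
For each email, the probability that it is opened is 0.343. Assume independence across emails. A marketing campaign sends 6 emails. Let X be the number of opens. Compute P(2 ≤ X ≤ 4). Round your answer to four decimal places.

0.6473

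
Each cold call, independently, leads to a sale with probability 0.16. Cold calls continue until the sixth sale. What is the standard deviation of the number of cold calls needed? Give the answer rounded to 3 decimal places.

Y = total cold calls until the sixth success; negative binomial with r=6, p=0.16.
SD(Y) = √[r(1−p)/p²] = √(196.87500) = 14.03122

14.031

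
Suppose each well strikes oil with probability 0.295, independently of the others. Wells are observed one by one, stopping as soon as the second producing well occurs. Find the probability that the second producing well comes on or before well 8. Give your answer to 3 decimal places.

0.735

Finishing within 8 wells ⇔ at least 2 successes in the first 8. With X ~ Binomial(8, 0.295), P(Y ≤ 8) = 1 − P(X ≤ 1).
  k=0: C(8,0)·0.295^0·0.705^8 = 0.06103
  k=1: C(8,1)·0.295^1·0.705^7 = 0.20428
1 − 0.26531 = 0.73469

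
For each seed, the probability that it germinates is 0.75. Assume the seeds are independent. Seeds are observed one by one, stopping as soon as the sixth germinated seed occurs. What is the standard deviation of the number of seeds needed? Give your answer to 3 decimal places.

1.633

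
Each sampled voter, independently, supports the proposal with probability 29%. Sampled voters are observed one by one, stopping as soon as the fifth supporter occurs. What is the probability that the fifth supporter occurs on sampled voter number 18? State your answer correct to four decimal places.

Y = trial on which the fifth success occurs; negative binomial, r=5, p=0.29.
P(Y=18) = C(17,4) · p^5 · (1−p)^13
= 2380 · 0.0020511 · 0.011651 = 0.056876

0.0569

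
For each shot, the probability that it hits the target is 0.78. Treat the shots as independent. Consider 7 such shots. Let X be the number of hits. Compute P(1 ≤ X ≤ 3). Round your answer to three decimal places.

X ~ Binomial(7, 0.78); P(1 ≤ X ≤ 3) = Σ C(7,k) p^k (1−p)^(7−k) over k:
  k=1: C(7,1)·0.78^1·0.22^6 = 0.00062
  k=2: C(7,2)·0.78^2·0.22^5 = 0.00658
  k=3: C(7,3)·0.78^3·0.22^4 = 0.03891
Total = 0.04611

0.046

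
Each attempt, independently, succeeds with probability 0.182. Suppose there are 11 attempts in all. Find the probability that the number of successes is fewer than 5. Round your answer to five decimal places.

X ~ Binomial(11, 0.182); P(X ≤ 4) = Σ C(11,k) p^k (1−p)^(11−k) over k:
  k=0: C(11,0)·0.182^0·0.818^11 = 0.1097201
  k=1: C(11,1)·0.182^1·0.818^10 = 0.2685327
  k=2: C(11,2)·0.182^2·0.818^9 = 0.2987344
  k=3: C(11,3)·0.182^3·0.818^8 = 0.1993997
  k=4: C(11,4)·0.182^4·0.818^7 = 0.0887304
Total = 0.9651173

0.96512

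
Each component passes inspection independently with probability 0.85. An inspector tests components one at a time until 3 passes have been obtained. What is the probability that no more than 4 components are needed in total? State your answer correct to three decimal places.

0.890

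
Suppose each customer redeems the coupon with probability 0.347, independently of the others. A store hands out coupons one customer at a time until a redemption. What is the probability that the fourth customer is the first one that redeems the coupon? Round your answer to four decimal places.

Geometric (trials to first success), p = 0.347.
P(Y = 4) = (1−p)^3 · p = 0.27845 · 0.347 = 0.096620

0.0966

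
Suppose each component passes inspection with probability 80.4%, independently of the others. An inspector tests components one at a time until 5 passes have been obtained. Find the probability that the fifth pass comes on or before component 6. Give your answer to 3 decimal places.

Finishing within 6 components ⇔ at least 5 successes in the first 6. With X ~ Binomial(6, 0.804), P(Y ≤ 6) = 1 − P(X ≤ 4).
  k=0: C(6,0)·0.804^0·0.196^6 = 0.00006
  k=1: C(6,1)·0.804^1·0.196^5 = 0.00140
  k=2: C(6,2)·0.804^2·0.196^4 = 0.01431
  k=3: C(6,3)·0.804^3·0.196^3 = 0.07826
  k=4: C(6,4)·0.804^4·0.196^2 = 0.24078
1 − 0.33481 = 0.66519

0.665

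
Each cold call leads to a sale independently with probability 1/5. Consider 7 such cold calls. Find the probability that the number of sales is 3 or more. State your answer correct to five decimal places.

0.14803

X ~ Binomial(7, 0.20); P(X ≥ 3) = Σ C(7,k) p^k (1−p)^(7−k) over k:
  k=3: C(7,3)·0.20^3·0.80^4 = 0.1146880
  k=4: C(7,4)·0.20^4·0.80^3 = 0.0286720
  k=5: C(7,5)·0.20^5·0.80^2 = 0.0043008
  k=6: C(7,6)·0.20^6·0.80^1 = 0.0003584
  k=7: C(7,7)·0.20^7·0.80^0 = 0.0000128
Total = 0.1480320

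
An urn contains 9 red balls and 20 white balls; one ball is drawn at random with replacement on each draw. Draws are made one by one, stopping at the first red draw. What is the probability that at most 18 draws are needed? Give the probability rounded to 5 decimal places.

0.99875

Y = number of draws to the first success; geometric, p = 0.310345.
P(Y ≤ 18) = 1 − (1−p)^18 = 1 − 0.0012456 = 0.9987544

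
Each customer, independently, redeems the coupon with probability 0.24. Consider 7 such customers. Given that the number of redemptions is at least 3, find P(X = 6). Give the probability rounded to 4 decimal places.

X ~ Binomial(7, 0.24). Want P(X=6 | X≥3) = P(X=6) / P(X≥3).
P(X=6) = C(7,6)·0.24^6·0.76^1 = 0.001017
P(X≥3) = 1 − 0.146452 − 0.323736 − 0.306697 = 0.223115
Ratio = 0.001017 / 0.223115 = 0.004557

0.0046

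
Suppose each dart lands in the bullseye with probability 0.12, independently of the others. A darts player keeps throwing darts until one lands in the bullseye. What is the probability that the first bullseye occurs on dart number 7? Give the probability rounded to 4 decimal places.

0.0557

Geometric (trials to first success), p = 0.12.
P(Y = 7) = (1−p)^6 · p = 0.4644 · 0.12 = 0.055728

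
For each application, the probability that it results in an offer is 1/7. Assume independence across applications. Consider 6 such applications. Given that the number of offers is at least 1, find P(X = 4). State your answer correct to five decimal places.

0.00761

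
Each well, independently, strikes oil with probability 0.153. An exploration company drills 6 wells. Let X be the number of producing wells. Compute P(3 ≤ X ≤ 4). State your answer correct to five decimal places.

X ~ Binomial(6, 0.153); P(3 ≤ X ≤ 4) = Σ C(6,k) p^k (1−p)^(6−k) over k:
  k=3: C(6,3)·0.153^3·0.847^3 = 0.0435266
  k=4: C(6,4)·0.153^4·0.847^2 = 0.0058969
Total = 0.0494235

0.04942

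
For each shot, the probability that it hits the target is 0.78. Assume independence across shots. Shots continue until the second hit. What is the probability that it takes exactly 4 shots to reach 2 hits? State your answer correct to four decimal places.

0.0883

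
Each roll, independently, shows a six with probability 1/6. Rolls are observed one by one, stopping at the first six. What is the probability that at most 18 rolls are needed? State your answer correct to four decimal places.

0.9624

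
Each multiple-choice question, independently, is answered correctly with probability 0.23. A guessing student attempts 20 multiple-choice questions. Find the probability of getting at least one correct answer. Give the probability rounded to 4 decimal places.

0.9946

P(at least one) = 1 − P(none) = 1 − (1 − 0.23)^20
= 1 − 0.005368 = 0.994632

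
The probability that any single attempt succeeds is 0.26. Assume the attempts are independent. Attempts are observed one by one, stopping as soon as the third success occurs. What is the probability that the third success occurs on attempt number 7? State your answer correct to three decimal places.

0.079

Y = trial on which the third success occurs; negative binomial, r=3, p=0.26.
P(Y=7) = C(6,2) · p^3 · (1−p)^4
= 15 · 0.017576 · 0.29987 = 0.07906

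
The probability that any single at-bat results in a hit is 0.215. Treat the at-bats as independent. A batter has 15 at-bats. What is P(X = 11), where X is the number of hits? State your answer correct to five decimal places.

0.00002

X ~ Binomial(n=15, p=0.215).
P(X=11) = C(15,11) · p^11 · (1−p)^4
= 1365 · 4.5376e-08 · 0.37973 = 0.0000235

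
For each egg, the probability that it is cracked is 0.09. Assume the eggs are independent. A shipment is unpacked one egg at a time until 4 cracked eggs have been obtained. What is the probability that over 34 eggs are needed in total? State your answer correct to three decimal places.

0.633

Needing more than 34 eggs ⇔ fewer than 4 successes in the first 34. With X ~ Binomial(34, 0.09), P(Y > 34) = P(X ≤ 3).
  k=0: C(34,0)·0.09^0·0.91^34 = 0.04050
  k=1: C(34,1)·0.09^1·0.91^33 = 0.13617
  k=2: C(34,2)·0.09^2·0.91^32 = 0.22221
  k=3: C(34,3)·0.09^3·0.91^31 = 0.23442
P(X ≤ 3) = 0.63331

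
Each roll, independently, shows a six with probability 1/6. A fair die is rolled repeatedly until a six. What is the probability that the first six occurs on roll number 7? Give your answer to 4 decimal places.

0.0558

Geometric (trials to first success), p = 0.166667.
P(Y = 7) = (1−p)^6 · p = 0.3349 · 0.166667 = 0.055816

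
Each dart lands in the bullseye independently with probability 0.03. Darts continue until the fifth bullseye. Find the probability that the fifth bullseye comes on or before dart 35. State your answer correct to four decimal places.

Finishing within 35 darts ⇔ at least 5 successes in the first 35. With X ~ Binomial(35, 0.03), P(Y ≤ 35) = 1 − P(X ≤ 4).
  k=0: C(35,0)·0.03^0·0.97^35 = 0.344358
  k=1: C(35,1)·0.03^1·0.97^34 = 0.372759
  k=2: C(35,2)·0.03^2·0.97^33 = 0.195987
  k=3: C(35,3)·0.03^3·0.97^32 = 0.066676
  k=4: C(35,4)·0.03^4·0.97^31 = 0.016497
1 − 0.996277 = 0.003723

0.0037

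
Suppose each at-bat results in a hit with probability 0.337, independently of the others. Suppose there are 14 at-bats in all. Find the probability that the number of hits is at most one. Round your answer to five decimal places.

0.02574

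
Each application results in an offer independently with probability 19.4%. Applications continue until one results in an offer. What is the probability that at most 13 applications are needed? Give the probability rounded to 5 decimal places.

Y = number of applications to the first success; geometric, p = 0.194.
P(Y ≤ 13) = 1 − (1−p)^13 = 1 − 0.0605837 = 0.9394163

0.93942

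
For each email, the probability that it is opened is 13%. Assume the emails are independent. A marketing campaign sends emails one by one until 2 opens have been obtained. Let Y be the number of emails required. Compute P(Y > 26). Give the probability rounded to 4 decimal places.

0.1307

Needing more than 26 emails ⇔ fewer than 2 successes in the first 26. With X ~ Binomial(26, 0.13), P(Y > 26) = P(X ≤ 1).
  k=0: C(26,0)·0.13^0·0.87^26 = 0.026761
  k=1: C(26,1)·0.13^1·0.87^25 = 0.103968
P(X ≤ 1) = 0.130728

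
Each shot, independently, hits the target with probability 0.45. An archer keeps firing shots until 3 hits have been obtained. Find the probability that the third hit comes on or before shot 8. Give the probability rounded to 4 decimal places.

Finishing within 8 shots ⇔ at least 3 successes in the first 8. With X ~ Binomial(8, 0.45), P(Y ≤ 8) = 1 − P(X ≤ 2).
  k=0: C(8,0)·0.45^0·0.55^8 = 0.008373
  k=1: C(8,1)·0.45^1·0.55^7 = 0.054808
  k=2: C(8,2)·0.45^2·0.55^6 = 0.156949
1 − 0.220130 = 0.779870

0.7799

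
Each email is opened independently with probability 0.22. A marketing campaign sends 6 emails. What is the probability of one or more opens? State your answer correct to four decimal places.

P(at least one) = 1 − P(none) = 1 − (1 − 0.22)^6
= 1 − 0.225200 = 0.774800

0.7748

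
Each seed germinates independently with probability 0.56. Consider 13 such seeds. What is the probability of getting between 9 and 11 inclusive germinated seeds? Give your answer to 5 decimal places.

X ~ Binomial(13, 0.56); P(9 ≤ X ≤ 11) = Σ C(13,k) p^k (1−p)^(13−k) over k:
  k=9: C(13,9)·0.56^9·0.44^4 = 0.1451473
  k=10: C(13,10)·0.56^10·0.44^3 = 0.0738932
  k=11: C(13,11)·0.56^11·0.44^2 = 0.0256489
Total = 0.2446894

0.24469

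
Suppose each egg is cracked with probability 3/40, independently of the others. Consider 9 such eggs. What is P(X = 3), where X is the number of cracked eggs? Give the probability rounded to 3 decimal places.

0.022

X ~ Binomial(n=9, p=0.075).
P(X=3) = C(9,3) · p^3 · (1−p)^6
= 84 · 0.00042187 · 0.6264 = 0.02220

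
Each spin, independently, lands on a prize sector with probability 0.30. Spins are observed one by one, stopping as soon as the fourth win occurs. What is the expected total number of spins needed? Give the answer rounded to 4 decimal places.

Y = total spins until the fourth success; negative binomial with r=4, p=0.30.
E[Y] = r / p = 4 / 0.30 = 13.333333

13.3333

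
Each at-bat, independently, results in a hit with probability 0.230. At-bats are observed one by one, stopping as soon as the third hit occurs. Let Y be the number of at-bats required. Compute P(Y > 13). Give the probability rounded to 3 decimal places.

0.396

Needing more than 13 at-bats ⇔ fewer than 3 successes in the first 13. With X ~ Binomial(13, 0.23), P(Y > 13) = P(X ≤ 2).
  k=0: C(13,0)·0.23^0·0.77^13 = 0.03345
  k=1: C(13,1)·0.23^1·0.77^12 = 0.12989
  k=2: C(13,2)·0.23^2·0.77^11 = 0.23278
P(X ≤ 2) = 0.39612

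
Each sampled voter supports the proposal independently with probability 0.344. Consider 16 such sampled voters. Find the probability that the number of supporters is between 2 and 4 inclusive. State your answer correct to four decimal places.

0.2957

X ~ Binomial(16, 0.344); P(2 ≤ X ≤ 4) = Σ C(16,k) p^k (1−p)^(16−k) over k:
  k=2: C(16,2)·0.344^2·0.656^14 = 0.038811
  k=3: C(16,3)·0.344^3·0.656^13 = 0.094976
  k=4: C(16,4)·0.344^4·0.656^12 = 0.161864
Total = 0.295651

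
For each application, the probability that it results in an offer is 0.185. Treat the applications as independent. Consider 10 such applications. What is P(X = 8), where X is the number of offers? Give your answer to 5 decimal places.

X ~ Binomial(n=10, p=0.185).
P(X=8) = C(10,8) · p^8 · (1−p)^2
= 45 · 1.3721e-06 · 0.66422 = 0.0000410

0.00004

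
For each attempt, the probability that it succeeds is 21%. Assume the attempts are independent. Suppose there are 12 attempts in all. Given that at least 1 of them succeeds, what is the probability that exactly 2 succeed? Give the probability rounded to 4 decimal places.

X ~ Binomial(12, 0.21). Want P(X=2 | X≥1) = P(X=2) / P(X≥1).
P(X=2) = C(12,2)·0.21^2·0.79^10 = 0.275584
P(X≥1) = 1 − 0.059092 = 0.940908
Ratio = 0.275584 / 0.940908 = 0.292891

0.2929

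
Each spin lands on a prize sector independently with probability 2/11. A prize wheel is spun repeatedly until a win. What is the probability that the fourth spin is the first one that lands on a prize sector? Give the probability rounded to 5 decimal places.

0.09958

Geometric (trials to first success), p = 0.181818.
P(Y = 4) = (1−p)^3 · p = 0.54771 · 0.181818 = 0.0995834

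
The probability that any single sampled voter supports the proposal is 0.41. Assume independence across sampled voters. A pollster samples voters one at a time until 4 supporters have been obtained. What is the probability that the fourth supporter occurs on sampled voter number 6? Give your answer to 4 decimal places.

0.0984

Y = trial on which the fourth success occurs; negative binomial, r=4, p=0.41.
P(Y=6) = C(5,3) · p^4 · (1−p)^2
= 10 · 0.028258 · 0.3481 = 0.098365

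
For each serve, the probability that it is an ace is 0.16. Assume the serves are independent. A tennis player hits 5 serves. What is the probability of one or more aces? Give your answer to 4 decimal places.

P(at least one) = 1 − P(none) = 1 − (1 − 0.16)^5
= 1 − 0.418212 = 0.581788

0.5818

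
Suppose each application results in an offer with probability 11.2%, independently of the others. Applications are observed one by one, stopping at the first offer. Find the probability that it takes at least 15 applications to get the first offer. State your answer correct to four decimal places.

0.1896

Y = number of applications to the first success; geometric, p = 0.112.
P(Y > 14) = P(first 14 all fail) = (1−p)^14 = 0.189575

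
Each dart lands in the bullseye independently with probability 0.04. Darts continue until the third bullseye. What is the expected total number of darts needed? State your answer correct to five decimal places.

Y = total darts until the third success; negative binomial with r=3, p=0.04.
E[Y] = r / p = 3 / 0.04 = 75.0000000

75.00000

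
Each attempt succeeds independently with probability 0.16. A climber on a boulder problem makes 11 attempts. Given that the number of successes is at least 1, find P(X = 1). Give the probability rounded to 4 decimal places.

0.3608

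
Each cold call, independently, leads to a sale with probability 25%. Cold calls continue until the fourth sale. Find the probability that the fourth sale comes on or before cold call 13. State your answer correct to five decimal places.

0.41575

Finishing within 13 cold calls ⇔ at least 4 successes in the first 13. With X ~ Binomial(13, 0.25), P(Y ≤ 13) = 1 − P(X ≤ 3).
  k=0: C(13,0)·0.25^0·0.75^13 = 0.0237573
  k=1: C(13,1)·0.25^1·0.75^12 = 0.1029481
  k=2: C(13,2)·0.25^2·0.75^11 = 0.2058963
  k=3: C(13,3)·0.25^3·0.75^10 = 0.2516510
1 − 0.5842527 = 0.4157473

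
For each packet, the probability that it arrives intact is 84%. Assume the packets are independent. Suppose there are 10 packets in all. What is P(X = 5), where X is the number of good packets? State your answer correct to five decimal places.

X ~ Binomial(n=10, p=0.84).
P(X=5) = C(10,5) · p^5 · (1−p)^5
= 252 · 0.41821 · 0.00010486 = 0.0110509

0.01105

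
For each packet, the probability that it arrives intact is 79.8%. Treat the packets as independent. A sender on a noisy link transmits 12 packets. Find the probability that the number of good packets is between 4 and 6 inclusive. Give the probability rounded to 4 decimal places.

0.0203

X ~ Binomial(12, 0.798); P(4 ≤ X ≤ 6) = Σ C(12,k) p^k (1−p)^(12−k) over k:
  k=4: C(12,4)·0.798^4·0.202^8 = 0.000556
  k=5: C(12,5)·0.798^5·0.202^7 = 0.003517
  k=6: C(12,6)·0.798^6·0.202^6 = 0.016211
Total = 0.020284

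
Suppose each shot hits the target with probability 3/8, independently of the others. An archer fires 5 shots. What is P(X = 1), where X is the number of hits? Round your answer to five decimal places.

0.28610

X ~ Binomial(n=5, p=0.375).
P(X=1) = C(5,1) · p^1 · (1−p)^4
= 5 · 0.375 · 0.15259 = 0.2861023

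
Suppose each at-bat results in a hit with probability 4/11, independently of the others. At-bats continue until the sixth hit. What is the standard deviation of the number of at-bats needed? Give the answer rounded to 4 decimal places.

Y = total at-bats until the sixth success; negative binomial with r=6, p=0.363636.
SD(Y) = √[r(1−p)/p²] = √(28.875000) = 5.373546

5.3735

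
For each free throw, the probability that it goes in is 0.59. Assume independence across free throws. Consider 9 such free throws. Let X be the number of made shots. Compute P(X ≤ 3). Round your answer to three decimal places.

0.111

X ~ Binomial(9, 0.59); P(X ≤ 3) = Σ C(9,k) p^k (1−p)^(9−k) over k:
  k=0: C(9,0)·0.59^0·0.41^9 = 0.00033
  k=1: C(9,1)·0.59^1·0.41^8 = 0.00424
  k=2: C(9,2)·0.59^2·0.41^7 = 0.02441
  k=3: C(9,3)·0.59^3·0.41^6 = 0.08195
Total = 0.11092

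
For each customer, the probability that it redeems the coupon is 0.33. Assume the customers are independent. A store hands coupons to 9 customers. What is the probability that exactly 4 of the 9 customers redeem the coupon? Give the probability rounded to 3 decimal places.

X ~ Binomial(n=9, p=0.33).
P(X=4) = C(9,4) · p^4 · (1−p)^5
= 126 · 0.011859 · 0.13501 = 0.20174

0.202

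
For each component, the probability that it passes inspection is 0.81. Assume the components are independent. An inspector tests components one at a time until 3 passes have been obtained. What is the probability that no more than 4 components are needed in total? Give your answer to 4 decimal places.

Finishing within 4 components ⇔ at least 3 successes in the first 4. With X ~ Binomial(4, 0.81), P(Y ≤ 4) = 1 − P(X ≤ 2).
  k=0: C(4,0)·0.81^0·0.19^4 = 0.001303
  k=1: C(4,1)·0.81^1·0.19^3 = 0.022223
  k=2: C(4,2)·0.81^2·0.19^2 = 0.142111
1 − 0.165638 = 0.834362

0.8344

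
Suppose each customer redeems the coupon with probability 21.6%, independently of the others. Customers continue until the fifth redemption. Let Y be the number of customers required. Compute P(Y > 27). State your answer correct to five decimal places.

Needing more than 27 customers ⇔ fewer than 5 successes in the first 27. With X ~ Binomial(27, 0.216), P(Y > 27) = P(X ≤ 4).
  k=0: C(27,0)·0.216^0·0.784^27 = 0.0014013
  k=1: C(27,1)·0.216^1·0.784^26 = 0.0104240
  k=2: C(27,2)·0.216^2·0.784^25 = 0.0373350
  k=3: C(27,3)·0.216^3·0.784^24 = 0.0857181
  k=4: C(27,4)·0.216^4·0.784^23 = 0.1416973
P(X ≤ 4) = 0.2765757

0.27658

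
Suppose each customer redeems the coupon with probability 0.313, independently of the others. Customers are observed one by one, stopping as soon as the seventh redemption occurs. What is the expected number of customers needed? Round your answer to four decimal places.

Y = total customers until the seventh success; negative binomial with r=7, p=0.313.
E[Y] = r / p = 7 / 0.313 = 22.364217

22.3642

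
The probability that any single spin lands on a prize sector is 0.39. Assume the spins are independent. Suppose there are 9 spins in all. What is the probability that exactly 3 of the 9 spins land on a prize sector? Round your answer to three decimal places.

0.257

X ~ Binomial(n=9, p=0.39).
P(X=3) = C(9,3) · p^3 · (1−p)^6
= 84 · 0.059319 · 0.05152 = 0.25672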